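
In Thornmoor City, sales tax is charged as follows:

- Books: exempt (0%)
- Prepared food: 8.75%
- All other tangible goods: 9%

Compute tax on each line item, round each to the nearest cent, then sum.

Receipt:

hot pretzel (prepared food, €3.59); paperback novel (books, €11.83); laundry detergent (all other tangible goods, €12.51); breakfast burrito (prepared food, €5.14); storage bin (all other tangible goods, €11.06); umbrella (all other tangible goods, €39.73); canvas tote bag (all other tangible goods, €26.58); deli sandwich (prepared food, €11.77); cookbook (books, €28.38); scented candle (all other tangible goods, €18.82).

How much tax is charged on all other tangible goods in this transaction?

€9.79

Laundry detergent €12.51: all other tangible goods → 9% → €1.13
Storage bin €11.06: all other tangible goods → 9% → €1.00
Umbrella €39.73: all other tangible goods → 9% → €3.58
Canvas tote bag €26.58: all other tangible goods → 9% → €2.39
Scented candle €18.82: all other tangible goods → 9% → €1.69
Tax on all other tangible goods = €1.13 + €1.00 + €3.58 + €2.39 + €1.69 = €9.79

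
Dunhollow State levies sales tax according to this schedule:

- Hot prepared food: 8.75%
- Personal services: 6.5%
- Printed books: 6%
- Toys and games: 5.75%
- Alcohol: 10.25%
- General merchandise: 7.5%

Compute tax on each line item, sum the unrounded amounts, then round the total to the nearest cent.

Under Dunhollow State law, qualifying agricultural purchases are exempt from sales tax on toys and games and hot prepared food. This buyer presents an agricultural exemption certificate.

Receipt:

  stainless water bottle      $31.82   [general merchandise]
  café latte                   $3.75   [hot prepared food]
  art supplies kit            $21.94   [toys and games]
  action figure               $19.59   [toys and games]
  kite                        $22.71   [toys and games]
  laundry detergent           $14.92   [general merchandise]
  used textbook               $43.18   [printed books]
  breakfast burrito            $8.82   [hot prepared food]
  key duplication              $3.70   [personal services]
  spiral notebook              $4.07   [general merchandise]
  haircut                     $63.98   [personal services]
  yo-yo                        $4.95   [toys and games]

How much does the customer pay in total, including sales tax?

Stainless water bottle $31.82: general merchandise → 7.5% → $2.3865
Café latte $3.75: hot prepared food, buyer-exempt → 0% → $0.00
Art supplies kit $21.94: toys and games, buyer-exempt → 0% → $0.00
Action figure $19.59: toys and games, buyer-exempt → 0% → $0.00
Kite $22.71: toys and games, buyer-exempt → 0% → $0.00
Laundry detergent $14.92: general merchandise → 7.5% → $1.119
Used textbook $43.18: printed books → 6% → $2.5908
Breakfast burrito $8.82: hot prepared food, buyer-exempt → 0% → $0.00
Key duplication $3.70: personal services → 6.5% → $0.2405
Spiral notebook $4.07: general merchandise → 7.5% → $0.30525
Haircut $63.98: personal services → 6.5% → $4.1587
Yo-yo $4.95: toys and games, buyer-exempt → 0% → $0.00
Subtotal = $243.43; unrounded tax = $10.80075 → $10.80; total due = $254.23

$254.23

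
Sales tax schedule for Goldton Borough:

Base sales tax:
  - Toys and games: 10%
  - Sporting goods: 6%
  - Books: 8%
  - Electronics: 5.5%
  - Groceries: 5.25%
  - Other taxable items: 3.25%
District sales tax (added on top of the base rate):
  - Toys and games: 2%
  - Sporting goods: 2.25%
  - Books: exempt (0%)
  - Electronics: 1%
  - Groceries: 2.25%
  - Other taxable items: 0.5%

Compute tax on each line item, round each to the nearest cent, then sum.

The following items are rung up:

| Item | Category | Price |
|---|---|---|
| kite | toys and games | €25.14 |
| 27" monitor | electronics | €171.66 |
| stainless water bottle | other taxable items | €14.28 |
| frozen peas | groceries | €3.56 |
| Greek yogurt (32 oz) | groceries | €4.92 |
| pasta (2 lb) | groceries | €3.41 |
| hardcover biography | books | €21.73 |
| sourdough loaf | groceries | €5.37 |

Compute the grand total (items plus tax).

Kite €25.14: toys and games → 10% + 2% district = 12% → €3.02
27" monitor €171.66: electronics → 5.5% + 1% district = 6.5% → €11.16
Stainless water bottle €14.28: other taxable items → 3.25% + 0.5% district = 3.75% → €0.54
Frozen peas €3.56: groceries → 5.25% + 2.25% district = 7.5% → €0.27
Greek yogurt (32 oz) €4.92: groceries → 5.25% + 2.25% district = 7.5% → €0.37
Pasta (2 lb) €3.41: groceries → 5.25% + 2.25% district = 7.5% → €0.26
Hardcover biography €21.73: books → 8% + 0% district = 8% → €1.74
Sourdough loaf €5.37: groceries → 5.25% + 2.25% district = 7.5% → €0.40
Subtotal = €250.07; tax = €17.76; total due = €267.83

€267.83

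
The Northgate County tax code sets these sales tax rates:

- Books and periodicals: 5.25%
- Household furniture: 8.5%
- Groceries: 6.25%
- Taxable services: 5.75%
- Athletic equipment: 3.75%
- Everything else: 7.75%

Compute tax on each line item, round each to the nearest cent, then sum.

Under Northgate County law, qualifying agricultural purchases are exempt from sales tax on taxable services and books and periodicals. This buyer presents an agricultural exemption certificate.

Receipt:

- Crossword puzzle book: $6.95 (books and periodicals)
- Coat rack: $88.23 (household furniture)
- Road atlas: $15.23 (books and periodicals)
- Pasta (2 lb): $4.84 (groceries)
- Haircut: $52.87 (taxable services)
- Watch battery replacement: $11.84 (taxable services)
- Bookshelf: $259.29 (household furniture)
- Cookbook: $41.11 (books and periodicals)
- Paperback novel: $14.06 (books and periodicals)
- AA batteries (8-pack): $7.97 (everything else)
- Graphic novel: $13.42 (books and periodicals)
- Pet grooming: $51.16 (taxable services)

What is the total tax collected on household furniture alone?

Coat rack $88.23: household furniture → 8.5% → $7.50
Bookshelf $259.29: household furniture → 8.5% → $22.04
Tax on household furniture = $7.50 + $22.04 = $29.54

$29.54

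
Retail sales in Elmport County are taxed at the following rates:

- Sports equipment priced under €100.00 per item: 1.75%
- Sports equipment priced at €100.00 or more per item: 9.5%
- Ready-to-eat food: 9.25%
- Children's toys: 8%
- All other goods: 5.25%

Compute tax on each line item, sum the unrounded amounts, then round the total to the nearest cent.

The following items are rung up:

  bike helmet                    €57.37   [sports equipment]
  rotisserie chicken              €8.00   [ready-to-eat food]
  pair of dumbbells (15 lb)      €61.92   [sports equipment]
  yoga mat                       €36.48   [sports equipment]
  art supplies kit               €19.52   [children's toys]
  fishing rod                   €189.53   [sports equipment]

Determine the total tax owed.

€23.03

Bike helmet €57.37: sports equipment, under €100.00 → 1.75% → €1.003975
Rotisserie chicken €8.00: ready-to-eat food → 9.25% → €0.74
Pair of dumbbells (15 lb) €61.92: sports equipment, under €100.00 → 1.75% → €1.0836
Yoga mat €36.48: sports equipment, under €100.00 → 1.75% → €0.6384
Art supplies kit €19.52: children's toys → 8% → €1.5616
Fishing rod €189.53: sports equipment, €100.00 or more → 9.5% → €18.00535
Unrounded tax sum = €23.032925 → €23.03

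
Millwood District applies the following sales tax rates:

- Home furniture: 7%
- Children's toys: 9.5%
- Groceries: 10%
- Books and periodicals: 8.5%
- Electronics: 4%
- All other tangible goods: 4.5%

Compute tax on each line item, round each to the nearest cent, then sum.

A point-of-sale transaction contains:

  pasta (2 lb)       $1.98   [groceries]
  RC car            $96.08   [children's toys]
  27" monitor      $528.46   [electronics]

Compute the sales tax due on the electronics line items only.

27" monitor $528.46: electronics → 4% → $21.14
Tax on electronics = $21.14

$21.14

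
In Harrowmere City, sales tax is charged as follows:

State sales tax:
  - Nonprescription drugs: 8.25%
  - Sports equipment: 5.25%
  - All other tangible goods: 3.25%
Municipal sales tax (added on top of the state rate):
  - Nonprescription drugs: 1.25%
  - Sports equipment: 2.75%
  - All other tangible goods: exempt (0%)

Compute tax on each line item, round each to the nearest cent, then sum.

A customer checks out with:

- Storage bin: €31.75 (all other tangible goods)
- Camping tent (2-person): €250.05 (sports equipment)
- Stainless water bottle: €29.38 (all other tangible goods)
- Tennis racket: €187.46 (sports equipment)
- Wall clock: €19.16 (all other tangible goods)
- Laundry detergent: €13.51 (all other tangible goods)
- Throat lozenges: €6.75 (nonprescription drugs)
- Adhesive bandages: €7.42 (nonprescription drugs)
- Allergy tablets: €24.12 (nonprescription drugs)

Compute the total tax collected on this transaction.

Storage bin €31.75: all other tangible goods → 3.25% + 0% municipal = 3.25% → €1.03
Camping tent (2-person) €250.05: sports equipment → 5.25% + 2.75% municipal = 8% → €20.00
Stainless water bottle €29.38: all other tangible goods → 3.25% + 0% municipal = 3.25% → €0.95
Tennis racket €187.46: sports equipment → 5.25% + 2.75% municipal = 8% → €15.00
Wall clock €19.16: all other tangible goods → 3.25% + 0% municipal = 3.25% → €0.62
Laundry detergent €13.51: all other tangible goods → 3.25% + 0% municipal = 3.25% → €0.44
Throat lozenges €6.75: nonprescription drugs → 8.25% + 1.25% municipal = 9.5% → €0.64
Adhesive bandages €7.42: nonprescription drugs → 8.25% + 1.25% municipal = 9.5% → €0.70
Allergy tablets €24.12: nonprescription drugs → 8.25% + 1.25% municipal = 9.5% → €2.29
Total tax = €1.03 + €20.00 + €0.95 + €15.00 + €0.62 + €0.44 + €0.64 + €0.70 + €2.29 = €41.67

€41.67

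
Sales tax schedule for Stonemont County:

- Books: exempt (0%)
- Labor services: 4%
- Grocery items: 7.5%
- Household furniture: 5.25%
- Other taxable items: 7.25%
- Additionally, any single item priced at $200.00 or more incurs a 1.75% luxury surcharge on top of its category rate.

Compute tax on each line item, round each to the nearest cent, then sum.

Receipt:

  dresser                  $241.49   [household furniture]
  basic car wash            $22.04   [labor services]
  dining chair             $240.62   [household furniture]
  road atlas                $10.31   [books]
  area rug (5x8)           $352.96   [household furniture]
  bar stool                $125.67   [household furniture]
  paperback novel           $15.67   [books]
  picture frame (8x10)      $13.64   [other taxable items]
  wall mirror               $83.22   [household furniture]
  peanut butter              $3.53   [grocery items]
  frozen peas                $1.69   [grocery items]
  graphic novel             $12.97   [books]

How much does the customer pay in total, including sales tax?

Dresser $241.49: household furniture → 5.25% + 1.75% surcharge = 7% → $16.90
Basic car wash $22.04: labor services → 4% → $0.88
Dining chair $240.62: household furniture → 5.25% + 1.75% surcharge = 7% → $16.84
Road atlas $10.31: books → 0% → $0.00
Area rug (5x8) $352.96: household furniture → 5.25% + 1.75% surcharge = 7% → $24.71
Bar stool $125.67: household furniture → 5.25% → $6.60
Paperback novel $15.67: books → 0% → $0.00
Picture frame (8x10) $13.64: other taxable items → 7.25% → $0.99
Wall mirror $83.22: household furniture → 5.25% → $4.37
Peanut butter $3.53: grocery items → 7.5% → $0.26
Frozen peas $1.69: grocery items → 7.5% → $0.13
Graphic novel $12.97: books → 0% → $0.00
Subtotal = $1123.81; tax = $71.68; total due = $1195.49

$1195.49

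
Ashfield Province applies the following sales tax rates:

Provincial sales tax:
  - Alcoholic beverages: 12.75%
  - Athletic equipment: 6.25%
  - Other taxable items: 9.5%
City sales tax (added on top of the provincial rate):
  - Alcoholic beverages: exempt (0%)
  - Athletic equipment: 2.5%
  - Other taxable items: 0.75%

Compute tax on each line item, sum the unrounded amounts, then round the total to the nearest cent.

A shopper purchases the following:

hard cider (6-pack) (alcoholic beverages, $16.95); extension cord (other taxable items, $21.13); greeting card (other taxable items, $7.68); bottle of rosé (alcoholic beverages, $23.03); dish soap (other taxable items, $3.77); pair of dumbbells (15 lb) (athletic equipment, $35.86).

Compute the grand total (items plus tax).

Hard cider (6-pack) $16.95: alcoholic beverages → 12.75% + 0% city = 12.75% → $2.161125
Extension cord $21.13: other taxable items → 9.5% + 0.75% city = 10.25% → $2.165825
Greeting card $7.68: other taxable items → 9.5% + 0.75% city = 10.25% → $0.7872
Bottle of rosé $23.03: alcoholic beverages → 12.75% + 0% city = 12.75% → $2.936325
Dish soap $3.77: other taxable items → 9.5% + 0.75% city = 10.25% → $0.386425
Pair of dumbbells (15 lb) $35.86: athletic equipment → 6.25% + 2.5% city = 8.75% → $3.13775
Subtotal = $108.42; unrounded tax = $11.57465 → $11.57; total due = $119.99

$119.99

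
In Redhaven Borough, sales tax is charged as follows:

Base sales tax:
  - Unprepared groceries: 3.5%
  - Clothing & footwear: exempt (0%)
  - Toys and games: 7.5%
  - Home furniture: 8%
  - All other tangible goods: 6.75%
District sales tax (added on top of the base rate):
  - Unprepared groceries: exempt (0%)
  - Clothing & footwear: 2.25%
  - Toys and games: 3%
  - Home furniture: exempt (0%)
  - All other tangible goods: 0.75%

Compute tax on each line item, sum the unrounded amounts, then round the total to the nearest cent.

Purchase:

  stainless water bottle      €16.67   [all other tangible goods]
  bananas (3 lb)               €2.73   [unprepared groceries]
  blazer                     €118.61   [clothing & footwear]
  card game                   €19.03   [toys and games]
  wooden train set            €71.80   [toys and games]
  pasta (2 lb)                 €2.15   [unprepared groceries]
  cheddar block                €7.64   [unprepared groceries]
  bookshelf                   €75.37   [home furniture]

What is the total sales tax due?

Stainless water bottle €16.67: all other tangible goods → 6.75% + 0.75% district = 7.5% → €1.25025
Bananas (3 lb) €2.73: unprepared groceries → 3.5% + 0% district = 3.5% → €0.09555
Blazer €118.61: clothing & footwear → 0% + 2.25% district = 2.25% → €2.668725
Card game €19.03: toys and games → 7.5% + 3% district = 10.5% → €1.99815
Wooden train set €71.80: toys and games → 7.5% + 3% district = 10.5% → €7.539
Pasta (2 lb) €2.15: unprepared groceries → 3.5% + 0% district = 3.5% → €0.07525
Cheddar block €7.64: unprepared groceries → 3.5% + 0% district = 3.5% → €0.2674
Bookshelf €75.37: home furniture → 8% + 0% district = 8% → €6.0296
Unrounded tax sum = €19.923925 → €19.92

€19.92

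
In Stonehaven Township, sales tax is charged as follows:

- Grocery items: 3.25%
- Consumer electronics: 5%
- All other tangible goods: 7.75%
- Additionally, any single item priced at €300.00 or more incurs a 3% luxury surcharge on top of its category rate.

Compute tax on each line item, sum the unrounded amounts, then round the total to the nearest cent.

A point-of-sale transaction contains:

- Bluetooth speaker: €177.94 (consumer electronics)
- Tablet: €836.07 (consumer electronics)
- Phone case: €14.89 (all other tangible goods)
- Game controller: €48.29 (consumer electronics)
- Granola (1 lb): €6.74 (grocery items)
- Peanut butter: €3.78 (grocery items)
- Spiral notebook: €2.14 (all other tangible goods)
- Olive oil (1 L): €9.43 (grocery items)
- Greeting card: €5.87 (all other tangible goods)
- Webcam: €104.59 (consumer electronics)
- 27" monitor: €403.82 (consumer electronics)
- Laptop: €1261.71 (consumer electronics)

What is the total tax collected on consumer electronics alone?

€216.67

Bluetooth speaker €177.94: consumer electronics → 5% → €8.897
Tablet €836.07: consumer electronics → 5% + 3% surcharge = 8% → €66.8856
Game controller €48.29: consumer electronics → 5% → €2.4145
Webcam €104.59: consumer electronics → 5% → €5.2295
27" monitor €403.82: consumer electronics → 5% + 3% surcharge = 8% → €32.3056
Laptop €1261.71: consumer electronics → 5% + 3% surcharge = 8% → €100.9368
Tax on consumer electronics: unrounded sum = €216.669 → €216.67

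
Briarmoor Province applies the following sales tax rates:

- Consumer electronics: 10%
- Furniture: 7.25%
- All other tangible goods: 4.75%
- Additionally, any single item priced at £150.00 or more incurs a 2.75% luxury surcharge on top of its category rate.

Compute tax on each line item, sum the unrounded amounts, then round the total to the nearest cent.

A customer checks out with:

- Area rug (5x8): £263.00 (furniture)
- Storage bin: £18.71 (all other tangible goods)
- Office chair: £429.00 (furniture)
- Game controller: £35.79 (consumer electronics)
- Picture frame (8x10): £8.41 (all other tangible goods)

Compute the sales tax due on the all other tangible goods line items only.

Storage bin £18.71: all other tangible goods → 4.75% → £0.888725
Picture frame (8x10) £8.41: all other tangible goods → 4.75% → £0.399475
Tax on all other tangible goods: unrounded sum = £1.2882 → £1.29

£1.29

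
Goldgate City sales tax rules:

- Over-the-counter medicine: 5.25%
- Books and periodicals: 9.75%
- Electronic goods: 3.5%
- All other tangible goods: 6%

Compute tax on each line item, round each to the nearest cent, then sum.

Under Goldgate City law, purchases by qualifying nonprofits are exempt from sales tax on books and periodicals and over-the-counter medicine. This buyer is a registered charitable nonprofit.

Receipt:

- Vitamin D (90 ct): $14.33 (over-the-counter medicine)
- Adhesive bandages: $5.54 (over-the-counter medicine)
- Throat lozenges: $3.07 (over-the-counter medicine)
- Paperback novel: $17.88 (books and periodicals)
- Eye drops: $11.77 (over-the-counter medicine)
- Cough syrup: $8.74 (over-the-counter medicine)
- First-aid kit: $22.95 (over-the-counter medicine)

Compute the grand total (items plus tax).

$84.28

Vitamin D (90 ct) $14.33: over-the-counter medicine, buyer-exempt → 0% → $0.00
Adhesive bandages $5.54: over-the-counter medicine, buyer-exempt → 0% → $0.00
Throat lozenges $3.07: over-the-counter medicine, buyer-exempt → 0% → $0.00
Paperback novel $17.88: books and periodicals, buyer-exempt → 0% → $0.00
Eye drops $11.77: over-the-counter medicine, buyer-exempt → 0% → $0.00
Cough syrup $8.74: over-the-counter medicine, buyer-exempt → 0% → $0.00
First-aid kit $22.95: over-the-counter medicine, buyer-exempt → 0% → $0.00
Subtotal = $84.28; tax = $0.00; total due = $84.28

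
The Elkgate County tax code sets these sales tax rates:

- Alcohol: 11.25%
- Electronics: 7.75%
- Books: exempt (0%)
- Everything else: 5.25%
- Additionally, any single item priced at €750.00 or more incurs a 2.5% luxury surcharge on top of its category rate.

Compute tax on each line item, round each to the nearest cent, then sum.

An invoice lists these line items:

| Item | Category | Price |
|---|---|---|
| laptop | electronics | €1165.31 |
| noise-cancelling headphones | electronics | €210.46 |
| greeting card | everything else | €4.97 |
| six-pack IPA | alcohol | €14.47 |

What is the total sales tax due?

€137.64

Laptop €1165.31: electronics → 7.75% + 2.5% surcharge = 10.25% → €119.44
Noise-cancelling headphones €210.46: electronics → 7.75% → €16.31
Greeting card €4.97: everything else → 5.25% → €0.26
Six-pack IPA €14.47: alcohol → 11.25% → €1.63
Total tax = €119.44 + €16.31 + €0.26 + €1.63 = €137.64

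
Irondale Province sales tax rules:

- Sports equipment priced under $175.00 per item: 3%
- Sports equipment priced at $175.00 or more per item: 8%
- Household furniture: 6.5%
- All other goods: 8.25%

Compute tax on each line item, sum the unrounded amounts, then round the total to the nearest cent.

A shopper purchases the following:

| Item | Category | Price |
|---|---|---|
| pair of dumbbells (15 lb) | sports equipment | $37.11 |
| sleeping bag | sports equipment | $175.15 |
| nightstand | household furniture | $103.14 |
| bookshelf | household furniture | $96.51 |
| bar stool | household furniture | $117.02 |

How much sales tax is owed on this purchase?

Pair of dumbbells (15 lb) $37.11: sports equipment, under $175.00 → 3% → $1.1133
Sleeping bag $175.15: sports equipment, $175.00 or more → 8% → $14.012
Nightstand $103.14: household furniture → 6.5% → $6.7041
Bookshelf $96.51: household furniture → 6.5% → $6.27315
Bar stool $117.02: household furniture → 6.5% → $7.6063
Unrounded tax sum = $35.70885 → $35.71

$35.71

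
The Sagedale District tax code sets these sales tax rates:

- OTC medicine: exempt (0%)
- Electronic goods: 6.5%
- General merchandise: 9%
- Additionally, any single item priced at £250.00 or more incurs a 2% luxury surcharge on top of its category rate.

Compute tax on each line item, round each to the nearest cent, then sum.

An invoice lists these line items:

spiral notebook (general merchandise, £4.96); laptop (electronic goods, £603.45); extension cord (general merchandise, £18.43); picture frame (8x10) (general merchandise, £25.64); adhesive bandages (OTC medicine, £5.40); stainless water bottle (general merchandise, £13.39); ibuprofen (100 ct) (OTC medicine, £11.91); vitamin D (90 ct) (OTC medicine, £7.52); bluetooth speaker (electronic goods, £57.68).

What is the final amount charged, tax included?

Spiral notebook £4.96: general merchandise → 9% → £0.45
Laptop £603.45: electronic goods → 6.5% + 2% surcharge = 8.5% → £51.29
Extension cord £18.43: general merchandise → 9% → £1.66
Picture frame (8x10) £25.64: general merchandise → 9% → £2.31
Adhesive bandages £5.40: OTC medicine → 0% → £0.00
Stainless water bottle £13.39: general merchandise → 9% → £1.21
Ibuprofen (100 ct) £11.91: OTC medicine → 0% → £0.00
Vitamin D (90 ct) £7.52: OTC medicine → 0% → £0.00
Bluetooth speaker £57.68: electronic goods → 6.5% → £3.75
Subtotal = £748.38; tax = £60.67; total due = £809.05

£809.05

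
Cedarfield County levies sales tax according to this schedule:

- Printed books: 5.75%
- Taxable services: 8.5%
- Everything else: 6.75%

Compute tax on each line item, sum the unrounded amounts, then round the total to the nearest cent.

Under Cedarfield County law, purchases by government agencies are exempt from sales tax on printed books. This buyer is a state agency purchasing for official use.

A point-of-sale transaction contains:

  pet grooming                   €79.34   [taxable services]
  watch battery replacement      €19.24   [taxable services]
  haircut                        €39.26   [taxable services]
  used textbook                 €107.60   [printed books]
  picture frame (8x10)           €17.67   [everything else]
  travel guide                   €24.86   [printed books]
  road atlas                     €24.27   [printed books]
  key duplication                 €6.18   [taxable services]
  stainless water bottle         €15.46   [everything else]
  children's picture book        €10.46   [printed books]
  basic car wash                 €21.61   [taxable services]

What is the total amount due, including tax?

€382.26

Pet grooming €79.34: taxable services → 8.5% → €6.7439
Watch battery replacement €19.24: taxable services → 8.5% → €1.6354
Haircut €39.26: taxable services → 8.5% → €3.3371
Used textbook €107.60: printed books, buyer-exempt → 0% → €0.00
Picture frame (8x10) €17.67: everything else → 6.75% → €1.192725
Travel guide €24.86: printed books, buyer-exempt → 0% → €0.00
Road atlas €24.27: printed books, buyer-exempt → 0% → €0.00
Key duplication €6.18: taxable services → 8.5% → €0.5253
Stainless water bottle €15.46: everything else → 6.75% → €1.04355
Children's picture book €10.46: printed books, buyer-exempt → 0% → €0.00
Basic car wash €21.61: taxable services → 8.5% → €1.83685
Subtotal = €365.95; unrounded tax = €16.314825 → €16.31; total due = €382.26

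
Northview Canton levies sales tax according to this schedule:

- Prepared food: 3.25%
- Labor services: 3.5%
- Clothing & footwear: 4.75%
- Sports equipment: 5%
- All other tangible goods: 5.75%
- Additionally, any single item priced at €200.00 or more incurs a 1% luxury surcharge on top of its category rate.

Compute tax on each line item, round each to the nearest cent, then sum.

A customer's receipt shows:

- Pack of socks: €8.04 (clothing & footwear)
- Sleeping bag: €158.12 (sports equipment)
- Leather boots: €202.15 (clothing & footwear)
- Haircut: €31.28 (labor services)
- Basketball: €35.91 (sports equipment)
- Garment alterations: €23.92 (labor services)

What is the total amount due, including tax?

€483.06

Pack of socks €8.04: clothing & footwear → 4.75% → €0.38
Sleeping bag €158.12: sports equipment → 5% → €7.91
Leather boots €202.15: clothing & footwear → 4.75% + 1% surcharge = 5.75% → €11.62
Haircut €31.28: labor services → 3.5% → €1.09
Basketball €35.91: sports equipment → 5% → €1.80
Garment alterations €23.92: labor services → 3.5% → €0.84
Subtotal = €459.42; tax = €23.64; total due = €483.06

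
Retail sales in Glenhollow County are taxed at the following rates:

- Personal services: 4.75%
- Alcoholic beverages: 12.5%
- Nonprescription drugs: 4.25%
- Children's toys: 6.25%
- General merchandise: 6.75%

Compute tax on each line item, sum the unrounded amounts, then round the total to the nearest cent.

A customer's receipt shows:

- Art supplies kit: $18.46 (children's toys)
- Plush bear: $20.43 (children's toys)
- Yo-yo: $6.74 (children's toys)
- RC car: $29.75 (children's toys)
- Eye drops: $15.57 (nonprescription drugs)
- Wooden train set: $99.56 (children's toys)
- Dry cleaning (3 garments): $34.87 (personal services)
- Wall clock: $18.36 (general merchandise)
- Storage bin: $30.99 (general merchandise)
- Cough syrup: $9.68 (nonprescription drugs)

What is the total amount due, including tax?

Art supplies kit $18.46: children's toys → 6.25% → $1.15375
Plush bear $20.43: children's toys → 6.25% → $1.276875
Yo-yo $6.74: children's toys → 6.25% → $0.42125
RC car $29.75: children's toys → 6.25% → $1.859375
Eye drops $15.57: nonprescription drugs → 4.25% → $0.661725
Wooden train set $99.56: children's toys → 6.25% → $6.2225
Dry cleaning (3 garments) $34.87: personal services → 4.75% → $1.656325
Wall clock $18.36: general merchandise → 6.75% → $1.2393
Storage bin $30.99: general merchandise → 6.75% → $2.091825
Cough syrup $9.68: nonprescription drugs → 4.25% → $0.4114
Subtotal = $284.41; unrounded tax = $16.994325 → $16.99; total due = $301.40

$301.40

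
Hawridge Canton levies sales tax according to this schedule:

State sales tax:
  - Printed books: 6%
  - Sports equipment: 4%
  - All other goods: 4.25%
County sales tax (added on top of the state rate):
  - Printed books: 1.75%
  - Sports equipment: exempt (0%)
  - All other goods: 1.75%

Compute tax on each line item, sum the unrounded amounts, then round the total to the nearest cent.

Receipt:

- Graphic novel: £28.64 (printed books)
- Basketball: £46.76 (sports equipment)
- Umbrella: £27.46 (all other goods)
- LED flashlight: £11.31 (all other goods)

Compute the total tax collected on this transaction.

Graphic novel £28.64: printed books → 6% + 1.75% county = 7.75% → £2.2196
Basketball £46.76: sports equipment → 4% + 0% county = 4% → £1.8704
Umbrella £27.46: all other goods → 4.25% + 1.75% county = 6% → £1.6476
LED flashlight £11.31: all other goods → 4.25% + 1.75% county = 6% → £0.6786
Unrounded tax sum = £6.4162 → £6.42

£6.42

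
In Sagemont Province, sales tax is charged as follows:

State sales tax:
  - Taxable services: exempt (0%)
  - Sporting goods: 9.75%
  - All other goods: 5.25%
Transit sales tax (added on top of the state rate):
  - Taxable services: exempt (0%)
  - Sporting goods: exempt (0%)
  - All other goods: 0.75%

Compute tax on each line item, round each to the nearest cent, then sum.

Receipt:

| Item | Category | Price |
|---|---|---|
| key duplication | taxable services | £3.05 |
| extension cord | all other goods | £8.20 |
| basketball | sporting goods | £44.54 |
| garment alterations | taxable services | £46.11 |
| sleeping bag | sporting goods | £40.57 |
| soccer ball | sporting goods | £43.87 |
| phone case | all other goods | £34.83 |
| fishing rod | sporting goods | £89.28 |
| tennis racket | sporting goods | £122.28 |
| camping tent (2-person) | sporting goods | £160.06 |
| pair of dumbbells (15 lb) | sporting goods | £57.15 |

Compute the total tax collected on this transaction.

Key duplication £3.05: taxable services → 0% + 0% transit = 0% → £0.00
Extension cord £8.20: all other goods → 5.25% + 0.75% transit = 6% → £0.49
Basketball £44.54: sporting goods → 9.75% + 0% transit = 9.75% → £4.34
Garment alterations £46.11: taxable services → 0% + 0% transit = 0% → £0.00
Sleeping bag £40.57: sporting goods → 9.75% + 0% transit = 9.75% → £3.96
Soccer ball £43.87: sporting goods → 9.75% + 0% transit = 9.75% → £4.28
Phone case £34.83: all other goods → 5.25% + 0.75% transit = 6% → £2.09
Fishing rod £89.28: sporting goods → 9.75% + 0% transit = 9.75% → £8.70
Tennis racket £122.28: sporting goods → 9.75% + 0% transit = 9.75% → £11.92
Camping tent (2-person) £160.06: sporting goods → 9.75% + 0% transit = 9.75% → £15.61
Pair of dumbbells (15 lb) £57.15: sporting goods → 9.75% + 0% transit = 9.75% → £5.57
Total tax = £0.49 + £4.34 + £3.96 + £4.28 + £2.09 + £8.70 + £11.92 + £15.61 + £5.57 = £56.96

£56.96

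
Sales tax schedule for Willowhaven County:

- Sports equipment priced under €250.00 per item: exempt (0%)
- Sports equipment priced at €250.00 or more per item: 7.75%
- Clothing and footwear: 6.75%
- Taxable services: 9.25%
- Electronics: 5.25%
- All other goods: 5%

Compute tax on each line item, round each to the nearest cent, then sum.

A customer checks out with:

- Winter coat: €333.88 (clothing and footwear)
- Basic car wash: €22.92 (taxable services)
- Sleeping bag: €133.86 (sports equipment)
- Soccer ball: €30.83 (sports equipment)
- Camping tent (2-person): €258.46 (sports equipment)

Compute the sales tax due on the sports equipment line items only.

€20.03

Sleeping bag €133.86: sports equipment, under €250.00 → 0% → €0.00
Soccer ball €30.83: sports equipment, under €250.00 → 0% → €0.00
Camping tent (2-person) €258.46: sports equipment, €250.00 or more → 7.75% → €20.03
Tax on sports equipment = €0.00 + €0.00 + €20.03 = €20.03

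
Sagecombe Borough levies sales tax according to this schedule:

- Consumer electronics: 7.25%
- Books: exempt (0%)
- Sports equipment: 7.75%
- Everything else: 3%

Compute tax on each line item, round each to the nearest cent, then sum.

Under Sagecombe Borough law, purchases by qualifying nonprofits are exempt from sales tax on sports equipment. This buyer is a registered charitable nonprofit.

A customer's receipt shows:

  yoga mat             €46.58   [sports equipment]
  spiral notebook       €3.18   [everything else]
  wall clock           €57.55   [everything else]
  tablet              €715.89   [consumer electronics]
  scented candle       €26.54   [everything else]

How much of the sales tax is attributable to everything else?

Spiral notebook €3.18: everything else → 3% → €0.10
Wall clock €57.55: everything else → 3% → €1.73
Scented candle €26.54: everything else → 3% → €0.80
Tax on everything else = €0.10 + €1.73 + €0.80 = €2.63

€2.63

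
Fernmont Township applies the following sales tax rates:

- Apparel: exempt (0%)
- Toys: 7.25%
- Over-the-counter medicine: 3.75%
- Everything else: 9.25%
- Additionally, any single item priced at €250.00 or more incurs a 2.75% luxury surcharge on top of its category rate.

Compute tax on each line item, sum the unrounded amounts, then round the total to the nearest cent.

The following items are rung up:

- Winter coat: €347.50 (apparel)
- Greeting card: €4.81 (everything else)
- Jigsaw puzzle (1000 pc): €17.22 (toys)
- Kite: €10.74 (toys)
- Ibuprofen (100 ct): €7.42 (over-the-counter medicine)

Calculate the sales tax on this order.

€12.31

Winter coat €347.50: apparel → 0% + 2.75% surcharge = 2.75% → €9.55625
Greeting card €4.81: everything else → 9.25% → €0.444925
Jigsaw puzzle (1000 pc) €17.22: toys → 7.25% → €1.24845
Kite €10.74: toys → 7.25% → €0.77865
Ibuprofen (100 ct) €7.42: over-the-counter medicine → 3.75% → €0.27825
Unrounded tax sum = €12.306525 → €12.31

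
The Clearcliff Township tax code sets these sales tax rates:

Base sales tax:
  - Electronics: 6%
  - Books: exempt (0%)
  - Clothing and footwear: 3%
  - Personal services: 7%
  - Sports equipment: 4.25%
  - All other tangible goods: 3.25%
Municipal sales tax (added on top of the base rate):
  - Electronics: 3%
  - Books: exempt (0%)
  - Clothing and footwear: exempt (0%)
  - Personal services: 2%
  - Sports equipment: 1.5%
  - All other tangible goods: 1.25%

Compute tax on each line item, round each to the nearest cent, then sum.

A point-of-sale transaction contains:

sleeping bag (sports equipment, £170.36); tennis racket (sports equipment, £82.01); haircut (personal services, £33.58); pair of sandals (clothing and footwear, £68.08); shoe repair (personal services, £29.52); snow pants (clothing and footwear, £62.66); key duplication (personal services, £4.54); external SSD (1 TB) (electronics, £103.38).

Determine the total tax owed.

£33.83

Sleeping bag £170.36: sports equipment → 4.25% + 1.5% municipal = 5.75% → £9.80
Tennis racket £82.01: sports equipment → 4.25% + 1.5% municipal = 5.75% → £4.72
Haircut £33.58: personal services → 7% + 2% municipal = 9% → £3.02
Pair of sandals £68.08: clothing and footwear → 3% + 0% municipal = 3% → £2.04
Shoe repair £29.52: personal services → 7% + 2% municipal = 9% → £2.66
Snow pants £62.66: clothing and footwear → 3% + 0% municipal = 3% → £1.88
Key duplication £4.54: personal services → 7% + 2% municipal = 9% → £0.41
External SSD (1 TB) £103.38: electronics → 6% + 3% municipal = 9% → £9.30
Total tax = £9.80 + £4.72 + £3.02 + £2.04 + £2.66 + £1.88 + £0.41 + £9.30 = £33.83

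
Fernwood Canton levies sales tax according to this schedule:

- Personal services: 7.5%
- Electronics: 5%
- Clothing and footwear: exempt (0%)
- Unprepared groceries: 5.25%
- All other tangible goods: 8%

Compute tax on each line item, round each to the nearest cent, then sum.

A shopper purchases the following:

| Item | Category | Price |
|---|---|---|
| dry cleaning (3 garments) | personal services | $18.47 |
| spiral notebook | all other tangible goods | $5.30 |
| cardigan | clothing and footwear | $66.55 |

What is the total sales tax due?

$1.81

Dry cleaning (3 garments) $18.47: personal services → 7.5% → $1.39
Spiral notebook $5.30: all other tangible goods → 8% → $0.42
Cardigan $66.55: clothing and footwear → 0% → $0.00
Total tax = $1.39 + $0.42 = $1.81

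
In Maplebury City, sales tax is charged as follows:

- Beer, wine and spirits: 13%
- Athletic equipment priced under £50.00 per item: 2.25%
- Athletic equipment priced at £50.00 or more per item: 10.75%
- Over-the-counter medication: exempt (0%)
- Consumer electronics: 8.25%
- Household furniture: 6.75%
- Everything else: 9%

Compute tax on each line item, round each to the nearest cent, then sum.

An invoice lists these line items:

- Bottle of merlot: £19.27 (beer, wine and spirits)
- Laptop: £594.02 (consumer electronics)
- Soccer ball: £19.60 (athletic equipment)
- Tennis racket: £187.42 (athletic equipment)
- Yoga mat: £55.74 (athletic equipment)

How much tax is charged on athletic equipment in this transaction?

£26.58

Soccer ball £19.60: athletic equipment, under £50.00 → 2.25% → £0.44
Tennis racket £187.42: athletic equipment, £50.00 or more → 10.75% → £20.15
Yoga mat £55.74: athletic equipment, £50.00 or more → 10.75% → £5.99
Tax on athletic equipment = £0.44 + £20.15 + £5.99 = £26.58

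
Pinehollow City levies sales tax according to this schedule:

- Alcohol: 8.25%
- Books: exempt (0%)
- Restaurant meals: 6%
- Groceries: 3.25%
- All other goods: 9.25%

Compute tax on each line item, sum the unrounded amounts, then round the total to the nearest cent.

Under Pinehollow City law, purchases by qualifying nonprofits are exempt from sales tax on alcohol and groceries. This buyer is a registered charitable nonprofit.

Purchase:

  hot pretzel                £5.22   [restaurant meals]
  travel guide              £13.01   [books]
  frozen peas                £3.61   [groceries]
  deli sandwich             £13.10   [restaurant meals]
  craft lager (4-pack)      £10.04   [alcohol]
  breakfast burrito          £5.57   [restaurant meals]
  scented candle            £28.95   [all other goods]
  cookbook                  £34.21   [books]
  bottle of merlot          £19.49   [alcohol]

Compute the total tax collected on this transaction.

£4.11

Hot pretzel £5.22: restaurant meals → 6% → £0.3132
Travel guide £13.01: books → 0% → £0.00
Frozen peas £3.61: groceries, buyer-exempt → 0% → £0.00
Deli sandwich £13.10: restaurant meals → 6% → £0.786
Craft lager (4-pack) £10.04: alcohol, buyer-exempt → 0% → £0.00
Breakfast burrito £5.57: restaurant meals → 6% → £0.3342
Scented candle £28.95: all other goods → 9.25% → £2.677875
Cookbook £34.21: books → 0% → £0.00
Bottle of merlot £19.49: alcohol, buyer-exempt → 0% → £0.00
Unrounded tax sum = £4.111275 → £4.11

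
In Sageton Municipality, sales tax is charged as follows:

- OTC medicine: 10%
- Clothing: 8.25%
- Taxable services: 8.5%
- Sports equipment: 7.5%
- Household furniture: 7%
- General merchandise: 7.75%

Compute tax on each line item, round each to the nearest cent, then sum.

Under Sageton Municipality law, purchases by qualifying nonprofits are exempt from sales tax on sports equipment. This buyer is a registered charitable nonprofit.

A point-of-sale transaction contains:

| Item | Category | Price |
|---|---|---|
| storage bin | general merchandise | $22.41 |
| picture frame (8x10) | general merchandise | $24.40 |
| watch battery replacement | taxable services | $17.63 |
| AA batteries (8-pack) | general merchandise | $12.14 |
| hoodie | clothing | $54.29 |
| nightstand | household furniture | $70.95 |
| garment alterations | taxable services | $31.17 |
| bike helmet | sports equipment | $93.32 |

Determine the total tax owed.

Storage bin $22.41: general merchandise → 7.75% → $1.74
Picture frame (8x10) $24.40: general merchandise → 7.75% → $1.89
Watch battery replacement $17.63: taxable services → 8.5% → $1.50
AA batteries (8-pack) $12.14: general merchandise → 7.75% → $0.94
Hoodie $54.29: clothing → 8.25% → $4.48
Nightstand $70.95: household furniture → 7% → $4.97
Garment alterations $31.17: taxable services → 8.5% → $2.65
Bike helmet $93.32: sports equipment, buyer-exempt → 0% → $0.00
Total tax = $1.74 + $1.89 + $1.50 + $0.94 + $4.48 + $4.97 + $2.65 = $18.17

$18.17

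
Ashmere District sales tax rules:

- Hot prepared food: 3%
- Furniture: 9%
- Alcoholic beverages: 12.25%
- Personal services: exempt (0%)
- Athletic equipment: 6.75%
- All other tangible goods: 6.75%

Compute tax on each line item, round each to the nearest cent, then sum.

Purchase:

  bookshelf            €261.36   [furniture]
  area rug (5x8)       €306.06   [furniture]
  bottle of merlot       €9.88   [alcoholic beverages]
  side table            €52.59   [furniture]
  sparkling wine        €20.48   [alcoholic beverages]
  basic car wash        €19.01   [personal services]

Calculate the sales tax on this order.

€59.52

Bookshelf €261.36: furniture → 9% → €23.52
Area rug (5x8) €306.06: furniture → 9% → €27.55
Bottle of merlot €9.88: alcoholic beverages → 12.25% → €1.21
Side table €52.59: furniture → 9% → €4.73
Sparkling wine €20.48: alcoholic beverages → 12.25% → €2.51
Basic car wash €19.01: personal services → 0% → €0.00
Total tax = €23.52 + €27.55 + €1.21 + €4.73 + €2.51 = €59.52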